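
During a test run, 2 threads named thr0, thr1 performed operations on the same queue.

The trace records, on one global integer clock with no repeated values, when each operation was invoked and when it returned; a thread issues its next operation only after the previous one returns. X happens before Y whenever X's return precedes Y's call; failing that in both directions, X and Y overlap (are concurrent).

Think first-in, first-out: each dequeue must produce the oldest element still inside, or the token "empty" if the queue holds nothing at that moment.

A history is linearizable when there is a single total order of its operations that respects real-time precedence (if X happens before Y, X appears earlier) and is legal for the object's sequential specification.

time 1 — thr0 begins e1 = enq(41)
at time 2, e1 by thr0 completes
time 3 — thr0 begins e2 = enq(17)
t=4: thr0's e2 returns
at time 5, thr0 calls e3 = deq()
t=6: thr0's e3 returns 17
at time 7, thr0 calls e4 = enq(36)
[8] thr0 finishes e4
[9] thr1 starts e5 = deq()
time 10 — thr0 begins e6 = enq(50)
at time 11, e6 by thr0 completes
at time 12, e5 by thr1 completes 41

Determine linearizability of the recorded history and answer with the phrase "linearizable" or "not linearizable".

the violation lands at event 6, e3's response at time 6: events 1..5 linearize, events 1..6 do not
the completed operations (3 total) allow one real-time order; the queue replay rejects it
e.g. e1, e2, e3: illegal at step 3, since e3 deq() → 17 cannot apply there

not linearizable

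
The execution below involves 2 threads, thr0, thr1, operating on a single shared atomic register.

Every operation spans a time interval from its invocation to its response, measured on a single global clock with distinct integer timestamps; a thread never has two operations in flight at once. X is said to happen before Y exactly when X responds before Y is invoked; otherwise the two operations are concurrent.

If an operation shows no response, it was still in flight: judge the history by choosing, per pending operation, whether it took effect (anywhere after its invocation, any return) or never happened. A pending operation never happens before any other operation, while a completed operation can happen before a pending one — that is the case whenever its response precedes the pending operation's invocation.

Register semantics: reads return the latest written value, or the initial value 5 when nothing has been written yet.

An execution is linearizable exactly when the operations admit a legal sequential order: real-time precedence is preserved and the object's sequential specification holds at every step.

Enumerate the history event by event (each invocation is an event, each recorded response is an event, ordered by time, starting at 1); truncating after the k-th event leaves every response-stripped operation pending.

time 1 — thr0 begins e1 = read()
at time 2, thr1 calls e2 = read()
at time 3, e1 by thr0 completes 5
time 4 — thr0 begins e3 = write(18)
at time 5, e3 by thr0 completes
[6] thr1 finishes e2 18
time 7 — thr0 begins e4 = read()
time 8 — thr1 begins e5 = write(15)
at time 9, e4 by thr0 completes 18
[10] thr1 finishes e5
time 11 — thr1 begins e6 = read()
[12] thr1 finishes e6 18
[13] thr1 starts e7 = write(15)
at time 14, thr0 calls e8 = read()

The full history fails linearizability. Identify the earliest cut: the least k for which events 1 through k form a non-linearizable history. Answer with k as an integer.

12

a valid linearization of events 1..11 exists, for instance e1, e3, e2, e4, e5:
1. e1 read() → 5, leaving value 5
2. e3 write(18), leaving value 18
3. e2 read() → 18, leaving value 18
4. e4 read() → 18, leaving value 18
5. e5 write(15), leaving value 15
event 12 — e6's response, time 12 — after it, nothing linearizes
one such order, e1, e2, e3, e4, e5, e6, breaks at step 2 where e2 read() → 18 is illegal
one such order, e1, e2, e3, e5, e4, e6, breaks at step 2 where e2 read() → 18 is illegal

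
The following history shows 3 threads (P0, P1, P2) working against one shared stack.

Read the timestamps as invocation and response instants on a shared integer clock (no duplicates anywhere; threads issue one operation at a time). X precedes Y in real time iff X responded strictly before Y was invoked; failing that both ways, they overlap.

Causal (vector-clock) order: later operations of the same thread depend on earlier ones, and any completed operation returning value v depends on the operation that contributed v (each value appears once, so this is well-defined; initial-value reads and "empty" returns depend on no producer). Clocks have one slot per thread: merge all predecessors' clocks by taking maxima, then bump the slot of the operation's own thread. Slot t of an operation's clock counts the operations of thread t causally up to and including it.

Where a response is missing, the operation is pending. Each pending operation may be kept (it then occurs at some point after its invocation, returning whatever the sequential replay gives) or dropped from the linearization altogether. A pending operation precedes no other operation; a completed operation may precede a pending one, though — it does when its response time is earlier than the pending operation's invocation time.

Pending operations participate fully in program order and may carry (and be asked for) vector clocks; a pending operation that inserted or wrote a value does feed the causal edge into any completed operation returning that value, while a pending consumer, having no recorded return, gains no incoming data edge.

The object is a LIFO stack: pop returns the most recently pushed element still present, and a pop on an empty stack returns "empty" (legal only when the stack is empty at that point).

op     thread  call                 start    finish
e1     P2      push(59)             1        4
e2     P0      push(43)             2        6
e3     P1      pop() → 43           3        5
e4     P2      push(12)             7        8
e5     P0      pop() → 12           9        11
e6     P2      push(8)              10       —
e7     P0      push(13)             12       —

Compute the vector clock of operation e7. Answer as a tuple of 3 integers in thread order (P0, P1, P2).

(3, 0, 2)

e1, invoked 1, has no incoming edges; only P2's bump applies → (0, 0, 1)
e2, invoked 2, has no incoming edges; only P0's bump applies → (1, 0, 0)
merge at e4 (invoked 7): VC(e1)=(0, 0, 1), own-thread bump on P2 → (0, 0, 2)
merge at e3 (invoked 3): VC(e2)=(1, 0, 0), own-thread bump on P1 → (1, 1, 0)
merge at e6 (invoked 10): VC(e4)=(0, 0, 2), own-thread bump on P2 → (0, 0, 3)
merge at e5 (invoked 9): VC(e2)=(1, 0, 0), VC(e4)=(0, 0, 2), own-thread bump on P0 → (2, 0, 2)
merge at e7 (invoked 12): VC(e5)=(2, 0, 2), own-thread bump on P0 → (3, 0, 2)
target: VC(e7) = (3, 0, 2)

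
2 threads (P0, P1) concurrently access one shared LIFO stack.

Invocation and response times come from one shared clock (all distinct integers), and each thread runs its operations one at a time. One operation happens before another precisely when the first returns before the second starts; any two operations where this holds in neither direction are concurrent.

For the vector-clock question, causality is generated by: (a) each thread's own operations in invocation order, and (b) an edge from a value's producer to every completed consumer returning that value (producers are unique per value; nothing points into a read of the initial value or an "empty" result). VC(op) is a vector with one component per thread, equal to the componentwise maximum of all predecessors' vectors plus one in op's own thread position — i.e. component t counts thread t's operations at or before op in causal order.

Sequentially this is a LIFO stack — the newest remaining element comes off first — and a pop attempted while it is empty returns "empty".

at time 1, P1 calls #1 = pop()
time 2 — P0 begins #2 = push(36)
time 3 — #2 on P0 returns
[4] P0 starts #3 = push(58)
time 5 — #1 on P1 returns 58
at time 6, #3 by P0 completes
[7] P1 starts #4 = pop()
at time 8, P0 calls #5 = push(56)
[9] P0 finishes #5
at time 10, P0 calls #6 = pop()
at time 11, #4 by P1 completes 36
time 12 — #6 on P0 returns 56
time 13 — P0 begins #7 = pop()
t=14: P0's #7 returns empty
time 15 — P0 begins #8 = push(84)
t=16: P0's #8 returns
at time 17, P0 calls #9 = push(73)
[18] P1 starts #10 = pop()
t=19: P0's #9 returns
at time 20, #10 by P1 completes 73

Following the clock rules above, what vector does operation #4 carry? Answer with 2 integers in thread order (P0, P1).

VC(#2, invoked at 2): no causal predecessors; +1 on P0 → (1, 0)
invoked at 4, #3 merges VC(#2)=(1, 0) and bumps P0's slot → (2, 0)
invoked at 1, #1 merges VC(#3)=(2, 0) and bumps P1's slot → (2, 1)
invoked at 8, #5 merges VC(#3)=(2, 0) and bumps P0's slot → (3, 0)
invoked at 7, #4 merges VC(#1)=(2, 1), VC(#2)=(1, 0) and bumps P1's slot → (2, 2)
invoked at 10, #6 merges VC(#5)=(3, 0) and bumps P0's slot → (4, 0)
invoked at 13, #7 merges VC(#6)=(4, 0) and bumps P0's slot → (5, 0)
invoked at 15, #8 merges VC(#7)=(5, 0) and bumps P0's slot → (6, 0)
invoked at 17, #9 merges VC(#8)=(6, 0) and bumps P0's slot → (7, 0)
invoked at 18, #10 merges VC(#4)=(2, 2), VC(#9)=(7, 0) and bumps P1's slot → (7, 3)
target: VC(#4) = (2, 2)

(2, 2)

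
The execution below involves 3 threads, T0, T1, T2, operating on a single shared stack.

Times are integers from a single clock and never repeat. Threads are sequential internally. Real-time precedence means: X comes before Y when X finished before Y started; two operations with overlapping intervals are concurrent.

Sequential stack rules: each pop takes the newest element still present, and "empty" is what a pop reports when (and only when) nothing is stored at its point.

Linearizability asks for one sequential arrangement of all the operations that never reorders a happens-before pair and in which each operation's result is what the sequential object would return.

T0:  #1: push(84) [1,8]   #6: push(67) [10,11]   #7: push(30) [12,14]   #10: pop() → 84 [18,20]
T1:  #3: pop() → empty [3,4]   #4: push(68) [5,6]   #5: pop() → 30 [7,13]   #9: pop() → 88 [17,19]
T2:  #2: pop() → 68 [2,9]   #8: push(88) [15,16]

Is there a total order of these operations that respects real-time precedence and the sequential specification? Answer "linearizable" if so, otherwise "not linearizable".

events 1..19 are fine; event 20 — the response of #10 at time 20 — makes the prefix non-linearizable
all 88 real-time-respecting orders fail — 10 completed stack operations, no legal replay
one such order, #1, #2, #3, #4, #5, #6, #7, #8, #9, #10, breaks at step 2 where #2 pop() → 68 is illegal
one such order, #1, #2, #3, #4, #5, #6, #7, #8, #10, #9, breaks at step 2 where #2 pop() → 68 is illegal

not linearizable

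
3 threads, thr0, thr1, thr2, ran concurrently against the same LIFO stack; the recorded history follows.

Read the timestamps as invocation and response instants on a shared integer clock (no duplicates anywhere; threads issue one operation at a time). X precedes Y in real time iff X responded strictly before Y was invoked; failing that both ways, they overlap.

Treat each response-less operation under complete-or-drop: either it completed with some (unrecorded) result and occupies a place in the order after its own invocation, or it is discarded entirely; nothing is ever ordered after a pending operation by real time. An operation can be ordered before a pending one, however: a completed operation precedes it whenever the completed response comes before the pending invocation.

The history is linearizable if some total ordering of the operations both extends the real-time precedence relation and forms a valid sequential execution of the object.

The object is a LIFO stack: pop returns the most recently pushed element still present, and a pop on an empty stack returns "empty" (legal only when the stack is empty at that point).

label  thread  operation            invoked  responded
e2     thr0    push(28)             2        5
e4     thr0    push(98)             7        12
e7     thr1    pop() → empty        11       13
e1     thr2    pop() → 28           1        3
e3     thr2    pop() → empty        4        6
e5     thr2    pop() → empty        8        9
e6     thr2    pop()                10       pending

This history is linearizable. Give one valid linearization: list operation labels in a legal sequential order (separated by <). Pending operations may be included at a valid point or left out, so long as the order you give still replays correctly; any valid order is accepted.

after step 1 (e2 push(28)): stack <28>
after step 2 (e1 pop() → 28): stack <>
after step 3 (e3 pop() → empty): stack <>
after step 4 (e5 pop() → empty): stack <>
after step 5 (e4 push(98)): stack <98>
after step 6 (e6 pop() (pending, included)): stack <>
after step 7 (e7 pop() → empty): stack <>

e2 < e1 < e3 < e5 < e4 < e6 < e7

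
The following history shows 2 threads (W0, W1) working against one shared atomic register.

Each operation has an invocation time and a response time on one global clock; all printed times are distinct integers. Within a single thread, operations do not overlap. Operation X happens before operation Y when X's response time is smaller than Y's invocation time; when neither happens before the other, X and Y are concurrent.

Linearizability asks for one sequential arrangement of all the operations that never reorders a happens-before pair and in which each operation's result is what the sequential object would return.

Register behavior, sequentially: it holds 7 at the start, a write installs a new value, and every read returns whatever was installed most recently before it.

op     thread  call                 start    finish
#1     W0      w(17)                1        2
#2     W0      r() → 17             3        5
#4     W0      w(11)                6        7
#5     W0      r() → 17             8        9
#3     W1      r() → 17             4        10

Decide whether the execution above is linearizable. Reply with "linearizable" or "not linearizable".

prefix check: 1..8 passes, 1..9 fails once #5's time-9 response joins
one real-time candidate order over the 4 completed operations — the atomic register replay rejects it
include/drop combinations of the 1 pending operation (#3) were all tried; none helps
take #1, #2, #4, #5 (pending dropped): step 4 already fails, because #5 r() → 17 cannot occur there

not linearizable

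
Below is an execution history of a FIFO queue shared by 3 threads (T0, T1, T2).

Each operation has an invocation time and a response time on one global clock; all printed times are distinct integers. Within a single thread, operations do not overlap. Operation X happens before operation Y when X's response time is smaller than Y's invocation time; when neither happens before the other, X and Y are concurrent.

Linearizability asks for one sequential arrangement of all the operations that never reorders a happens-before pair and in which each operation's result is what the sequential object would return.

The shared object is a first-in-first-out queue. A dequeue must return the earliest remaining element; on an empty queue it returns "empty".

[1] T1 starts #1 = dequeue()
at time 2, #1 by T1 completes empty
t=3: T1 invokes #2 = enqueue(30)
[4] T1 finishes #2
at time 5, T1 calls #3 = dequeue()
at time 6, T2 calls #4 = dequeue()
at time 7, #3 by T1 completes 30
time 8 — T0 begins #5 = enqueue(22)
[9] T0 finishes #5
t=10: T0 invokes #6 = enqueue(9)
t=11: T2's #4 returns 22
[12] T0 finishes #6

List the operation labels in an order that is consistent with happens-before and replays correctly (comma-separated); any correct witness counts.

1. #1 dequeue() → empty, leaving queue <>
2. #2 enqueue(30), leaving queue <30>
3. #3 dequeue() → 30, leaving queue <>
4. #5 enqueue(22), leaving queue <22>
5. #4 dequeue() → 22, leaving queue <>
6. #6 enqueue(9), leaving queue <9>

#1, #2, #3, #5, #4, #6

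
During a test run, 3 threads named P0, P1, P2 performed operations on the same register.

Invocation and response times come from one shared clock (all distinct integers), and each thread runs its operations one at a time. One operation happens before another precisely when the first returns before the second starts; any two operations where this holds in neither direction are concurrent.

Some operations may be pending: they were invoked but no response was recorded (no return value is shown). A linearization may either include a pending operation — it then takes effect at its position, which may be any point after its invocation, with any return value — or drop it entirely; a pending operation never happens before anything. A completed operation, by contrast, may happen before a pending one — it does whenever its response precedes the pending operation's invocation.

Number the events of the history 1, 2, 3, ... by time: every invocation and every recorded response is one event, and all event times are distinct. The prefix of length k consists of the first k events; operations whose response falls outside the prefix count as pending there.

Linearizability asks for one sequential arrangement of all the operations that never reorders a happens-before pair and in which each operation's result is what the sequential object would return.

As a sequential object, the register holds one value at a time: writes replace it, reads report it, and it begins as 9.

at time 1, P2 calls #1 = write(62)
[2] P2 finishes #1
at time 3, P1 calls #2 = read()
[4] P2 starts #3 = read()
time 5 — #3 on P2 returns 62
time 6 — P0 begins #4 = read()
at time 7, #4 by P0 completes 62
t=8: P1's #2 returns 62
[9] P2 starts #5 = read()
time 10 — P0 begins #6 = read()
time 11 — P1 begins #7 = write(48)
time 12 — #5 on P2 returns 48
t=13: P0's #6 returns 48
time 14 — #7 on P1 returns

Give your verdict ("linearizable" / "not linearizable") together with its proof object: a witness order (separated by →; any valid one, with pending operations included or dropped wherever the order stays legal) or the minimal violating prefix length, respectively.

1. #1 write(62), leaving value 62
2. #2 read() → 62, leaving value 62
3. #3 read() → 62, leaving value 62
4. #4 read() → 62, leaving value 62
5. #7 write(48), leaving value 48
6. #5 read() → 48, leaving value 48
7. #6 read() → 48, leaving value 48

linearizable — witness: #1 → #2 → #3 → #4 → #7 → #5 → #6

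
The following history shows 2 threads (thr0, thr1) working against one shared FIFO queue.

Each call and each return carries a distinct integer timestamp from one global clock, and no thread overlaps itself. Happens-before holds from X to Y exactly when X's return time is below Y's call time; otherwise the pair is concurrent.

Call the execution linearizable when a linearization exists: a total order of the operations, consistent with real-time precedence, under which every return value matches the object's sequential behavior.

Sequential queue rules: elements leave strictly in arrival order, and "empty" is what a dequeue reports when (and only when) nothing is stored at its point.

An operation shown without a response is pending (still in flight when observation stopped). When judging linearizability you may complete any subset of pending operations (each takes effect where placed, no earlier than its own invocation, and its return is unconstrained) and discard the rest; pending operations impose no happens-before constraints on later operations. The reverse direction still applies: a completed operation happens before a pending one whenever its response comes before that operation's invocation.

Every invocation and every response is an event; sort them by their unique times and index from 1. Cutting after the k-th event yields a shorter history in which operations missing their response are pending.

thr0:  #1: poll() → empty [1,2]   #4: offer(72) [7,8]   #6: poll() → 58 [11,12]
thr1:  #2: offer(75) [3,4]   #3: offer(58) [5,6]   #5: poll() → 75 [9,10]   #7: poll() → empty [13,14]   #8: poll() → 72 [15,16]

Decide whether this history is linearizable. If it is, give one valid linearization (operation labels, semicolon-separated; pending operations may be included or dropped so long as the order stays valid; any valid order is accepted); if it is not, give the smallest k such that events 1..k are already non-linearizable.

prefix check: 1..13 passes, 1..14 fails once #7's time-14 response joins
exhaustive check: the 7 completed FIFO queue ops admit one real-time order; illegal
take #1, #2, #3, #4, #5, #6, #7: step 7 already fails, because #7 poll() → empty cannot occur there

not linearizable — minimal violating prefix: 14 events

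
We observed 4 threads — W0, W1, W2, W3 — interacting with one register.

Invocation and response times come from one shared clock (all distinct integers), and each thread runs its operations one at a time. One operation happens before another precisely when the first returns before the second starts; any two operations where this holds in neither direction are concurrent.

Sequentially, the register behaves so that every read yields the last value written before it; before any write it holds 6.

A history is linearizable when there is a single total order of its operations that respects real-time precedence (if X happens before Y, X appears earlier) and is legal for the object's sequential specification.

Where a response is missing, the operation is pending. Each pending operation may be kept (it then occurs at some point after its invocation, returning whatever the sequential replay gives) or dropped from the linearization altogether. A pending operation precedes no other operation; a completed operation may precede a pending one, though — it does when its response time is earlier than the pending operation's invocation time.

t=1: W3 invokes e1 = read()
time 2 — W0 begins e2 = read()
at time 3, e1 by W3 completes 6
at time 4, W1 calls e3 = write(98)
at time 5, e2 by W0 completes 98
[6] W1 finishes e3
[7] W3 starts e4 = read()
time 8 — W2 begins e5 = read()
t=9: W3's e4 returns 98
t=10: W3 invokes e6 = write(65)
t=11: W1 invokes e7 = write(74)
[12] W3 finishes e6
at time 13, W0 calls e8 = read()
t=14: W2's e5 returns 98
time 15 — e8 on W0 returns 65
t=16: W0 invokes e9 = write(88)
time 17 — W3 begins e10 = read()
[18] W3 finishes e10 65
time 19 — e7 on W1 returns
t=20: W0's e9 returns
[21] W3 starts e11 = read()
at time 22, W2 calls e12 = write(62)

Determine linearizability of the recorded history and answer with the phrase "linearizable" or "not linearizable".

one valid linearization: e1, e3, e2, e4, e5, e6, e8, e10, e7, e9
step 1: e1 read() → 6 — value 6
step 2: e3 write(98) — value 98
step 3: e2 read() → 98 — value 98
step 4: e4 read() → 98 — value 98
step 5: e5 read() → 98 — value 98
step 6: e6 write(65) — value 65
step 7: e8 read() → 65 — value 65
step 8: e10 read() → 65 — value 65
step 9: e7 write(74) — value 74
step 10: e9 write(88) — value 88

linearizable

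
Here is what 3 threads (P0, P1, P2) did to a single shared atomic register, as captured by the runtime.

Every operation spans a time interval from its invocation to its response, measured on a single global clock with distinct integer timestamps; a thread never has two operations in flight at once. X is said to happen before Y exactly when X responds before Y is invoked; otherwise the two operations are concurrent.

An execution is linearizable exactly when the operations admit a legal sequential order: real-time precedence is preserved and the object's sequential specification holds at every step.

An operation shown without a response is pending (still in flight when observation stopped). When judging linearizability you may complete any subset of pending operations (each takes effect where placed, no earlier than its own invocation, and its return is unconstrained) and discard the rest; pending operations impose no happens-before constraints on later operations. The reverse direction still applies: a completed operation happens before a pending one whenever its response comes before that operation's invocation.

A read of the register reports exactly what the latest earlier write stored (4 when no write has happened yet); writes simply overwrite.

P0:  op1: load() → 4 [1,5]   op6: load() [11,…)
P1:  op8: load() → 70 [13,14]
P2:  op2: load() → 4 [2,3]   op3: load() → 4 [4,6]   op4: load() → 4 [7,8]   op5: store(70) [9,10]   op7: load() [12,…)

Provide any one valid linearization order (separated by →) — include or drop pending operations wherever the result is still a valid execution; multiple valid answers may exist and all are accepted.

step 1: op1 load() → 4 — value 4
step 2: op2 load() → 4 — value 4
step 3: op3 load() → 4 — value 4
step 4: op4 load() → 4 — value 4
step 5: op5 store(70) — value 70
step 6: op6 load() (pending, included) — value 70
step 7: op7 load() (pending, included) — value 70
step 8: op8 load() → 70 — value 70

op1 → op2 → op3 → op4 → op5 → op6 → op7 → op8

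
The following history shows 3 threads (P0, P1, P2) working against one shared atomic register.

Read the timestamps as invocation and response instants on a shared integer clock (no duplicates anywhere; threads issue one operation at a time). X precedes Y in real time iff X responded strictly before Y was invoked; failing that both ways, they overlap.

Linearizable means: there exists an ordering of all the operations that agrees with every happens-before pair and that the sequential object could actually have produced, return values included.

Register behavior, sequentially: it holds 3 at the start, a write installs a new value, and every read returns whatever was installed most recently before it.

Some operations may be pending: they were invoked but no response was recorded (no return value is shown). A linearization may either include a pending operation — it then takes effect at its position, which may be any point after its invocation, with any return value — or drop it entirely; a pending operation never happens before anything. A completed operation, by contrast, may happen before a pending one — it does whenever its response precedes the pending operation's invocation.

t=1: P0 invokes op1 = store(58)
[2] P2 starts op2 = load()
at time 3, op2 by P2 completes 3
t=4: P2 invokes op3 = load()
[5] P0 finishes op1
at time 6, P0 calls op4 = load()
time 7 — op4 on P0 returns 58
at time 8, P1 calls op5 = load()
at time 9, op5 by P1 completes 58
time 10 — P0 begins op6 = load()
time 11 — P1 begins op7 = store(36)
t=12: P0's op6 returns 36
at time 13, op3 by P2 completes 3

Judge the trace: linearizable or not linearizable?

a witness: op2, op3, op1, op4, op5, op7, op6
1. op2 load() → 3, leaving value 3
2. op3 load() → 3, leaving value 3
3. op1 store(58), leaving value 58
4. op4 load() → 58, leaving value 58
5. op5 load() → 58, leaving value 58
6. op7 store(36) (pending, included), leaving value 36
7. op6 load() → 36, leaving value 36

linearizable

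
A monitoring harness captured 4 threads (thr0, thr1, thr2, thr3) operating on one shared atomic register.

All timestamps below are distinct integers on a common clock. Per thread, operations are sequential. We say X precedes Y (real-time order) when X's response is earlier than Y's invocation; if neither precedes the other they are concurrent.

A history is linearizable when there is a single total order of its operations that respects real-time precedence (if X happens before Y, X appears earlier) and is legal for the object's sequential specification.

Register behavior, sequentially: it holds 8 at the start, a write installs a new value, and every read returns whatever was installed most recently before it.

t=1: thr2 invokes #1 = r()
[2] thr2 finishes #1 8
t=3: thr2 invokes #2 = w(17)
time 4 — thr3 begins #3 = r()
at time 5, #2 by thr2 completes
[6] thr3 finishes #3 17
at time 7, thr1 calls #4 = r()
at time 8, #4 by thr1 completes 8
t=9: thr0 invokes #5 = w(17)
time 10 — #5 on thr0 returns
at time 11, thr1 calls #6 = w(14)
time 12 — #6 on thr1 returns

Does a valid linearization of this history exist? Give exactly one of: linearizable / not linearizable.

the violation lands at event 8, #4's response at time 8: events 1..7 linearize, events 1..8 do not
all 2 real-time-respecting orders fail — 4 completed atomic register operations, no legal replay
take #1, #2, #3, #4: step 4 already fails, because #4 r() → 8 cannot occur there
take #1, #3, #2, #4: step 2 already fails, because #3 r() → 17 cannot occur there

not linearizable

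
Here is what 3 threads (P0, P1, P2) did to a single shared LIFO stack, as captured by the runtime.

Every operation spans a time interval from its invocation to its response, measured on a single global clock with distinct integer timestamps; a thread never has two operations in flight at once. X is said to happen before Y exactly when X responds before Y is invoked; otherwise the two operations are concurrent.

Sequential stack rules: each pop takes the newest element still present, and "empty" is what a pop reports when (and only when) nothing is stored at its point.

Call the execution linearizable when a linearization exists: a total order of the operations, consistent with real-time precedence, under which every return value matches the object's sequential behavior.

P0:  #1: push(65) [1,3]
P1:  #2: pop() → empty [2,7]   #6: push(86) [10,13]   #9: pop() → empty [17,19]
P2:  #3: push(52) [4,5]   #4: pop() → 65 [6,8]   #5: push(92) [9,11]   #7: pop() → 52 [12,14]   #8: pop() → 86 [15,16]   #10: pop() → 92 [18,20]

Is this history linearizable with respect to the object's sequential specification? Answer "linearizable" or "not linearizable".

through event 7 a valid linearization exists; event 8 (#4 responding at time 8) ends that
real-time-consistent orders of the 4 completed operations: 4 — all fail the LIFO stack replay
e.g. #1, #2, #3, #4: illegal at step 2, since #2 pop() → empty cannot apply there
e.g. #1, #3, #2, #4: illegal at step 3, since #2 pop() → empty cannot apply there

not linearizable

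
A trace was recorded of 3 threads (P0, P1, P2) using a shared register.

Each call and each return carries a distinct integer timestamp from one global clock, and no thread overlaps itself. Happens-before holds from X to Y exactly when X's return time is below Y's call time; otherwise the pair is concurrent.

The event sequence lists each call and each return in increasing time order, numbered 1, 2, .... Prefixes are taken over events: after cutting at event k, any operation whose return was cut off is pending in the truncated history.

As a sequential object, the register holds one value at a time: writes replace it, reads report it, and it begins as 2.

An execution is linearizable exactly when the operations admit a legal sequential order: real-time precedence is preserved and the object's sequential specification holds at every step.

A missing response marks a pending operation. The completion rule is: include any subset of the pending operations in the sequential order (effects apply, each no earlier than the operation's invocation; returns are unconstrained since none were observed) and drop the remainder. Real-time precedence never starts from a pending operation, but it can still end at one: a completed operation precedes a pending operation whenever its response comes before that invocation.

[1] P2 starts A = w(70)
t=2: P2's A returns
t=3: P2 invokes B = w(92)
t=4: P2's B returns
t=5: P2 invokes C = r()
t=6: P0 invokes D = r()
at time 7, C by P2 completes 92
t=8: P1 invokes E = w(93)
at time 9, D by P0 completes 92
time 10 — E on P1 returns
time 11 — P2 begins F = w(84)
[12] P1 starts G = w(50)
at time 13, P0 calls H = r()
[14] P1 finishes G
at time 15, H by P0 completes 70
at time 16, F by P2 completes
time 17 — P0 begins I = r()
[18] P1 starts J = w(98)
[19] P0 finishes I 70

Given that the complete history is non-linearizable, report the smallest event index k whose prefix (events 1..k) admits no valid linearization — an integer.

15

events 1..14 are linearizable; a witness order is A, B, C, D, E, F, G:
after step 1 (A w(70)): value 70
after step 2 (B w(92)): value 92
after step 3 (C r() → 92): value 92
after step 4 (D r() → 92): value 92
after step 5 (E w(93)): value 93
after step 6 (F w(84) (pending, included)): value 84
after step 7 (G w(50)): value 50
once event 15 joins (H's response, time 15), exhaustive search finds no witness
include/drop combinations of the 1 pending operation (F) were all tried; none helps
sample order A, B, C, D, E, G, H (pending dropped) stalls at step 7 — H r() → 70 has no legal effect
sample order A, B, C, D, E, H, G (pending dropped) stalls at step 6 — H r() → 70 has no legal effect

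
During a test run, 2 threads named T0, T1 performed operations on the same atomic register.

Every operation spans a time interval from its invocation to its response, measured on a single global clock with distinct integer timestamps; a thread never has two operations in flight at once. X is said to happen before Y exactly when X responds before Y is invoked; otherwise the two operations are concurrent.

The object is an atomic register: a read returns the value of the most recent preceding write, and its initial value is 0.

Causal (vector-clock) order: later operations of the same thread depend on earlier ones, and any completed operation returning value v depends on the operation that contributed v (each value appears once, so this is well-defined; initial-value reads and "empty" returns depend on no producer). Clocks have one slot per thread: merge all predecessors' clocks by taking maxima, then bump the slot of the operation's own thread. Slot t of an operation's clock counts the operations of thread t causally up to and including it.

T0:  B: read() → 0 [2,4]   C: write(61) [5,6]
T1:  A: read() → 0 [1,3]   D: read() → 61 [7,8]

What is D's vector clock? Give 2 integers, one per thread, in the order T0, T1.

(2, 2)

A (invocation 1): nothing precedes it; T1's component alone gives (0, 1)
B (invocation 2): nothing precedes it; T0's component alone gives (1, 0)
invoked at 5, C merges VC(B)=(1, 0) and bumps T0's slot → (2, 0)
invoked at 7, D merges VC(A)=(0, 1), VC(C)=(2, 0) and bumps T1's slot → (2, 2)
target: VC(D) = (2, 2)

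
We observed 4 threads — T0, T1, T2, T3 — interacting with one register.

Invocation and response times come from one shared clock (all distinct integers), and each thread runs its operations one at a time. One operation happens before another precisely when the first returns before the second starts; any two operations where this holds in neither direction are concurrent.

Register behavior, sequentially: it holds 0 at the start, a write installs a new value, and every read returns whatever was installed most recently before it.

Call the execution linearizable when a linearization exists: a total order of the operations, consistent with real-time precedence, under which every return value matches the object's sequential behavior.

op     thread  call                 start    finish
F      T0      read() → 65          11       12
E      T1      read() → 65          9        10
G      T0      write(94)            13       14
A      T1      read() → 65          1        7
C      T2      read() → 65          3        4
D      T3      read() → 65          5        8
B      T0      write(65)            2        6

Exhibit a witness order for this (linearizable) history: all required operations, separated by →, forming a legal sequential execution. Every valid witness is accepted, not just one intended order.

B → A → C → D → E → F → G

1. B write(65), leaving value 65
2. A read() → 65, leaving value 65
3. C read() → 65, leaving value 65
4. D read() → 65, leaving value 65
5. E read() → 65, leaving value 65
6. F read() → 65, leaving value 65
7. G write(94), leaving value 94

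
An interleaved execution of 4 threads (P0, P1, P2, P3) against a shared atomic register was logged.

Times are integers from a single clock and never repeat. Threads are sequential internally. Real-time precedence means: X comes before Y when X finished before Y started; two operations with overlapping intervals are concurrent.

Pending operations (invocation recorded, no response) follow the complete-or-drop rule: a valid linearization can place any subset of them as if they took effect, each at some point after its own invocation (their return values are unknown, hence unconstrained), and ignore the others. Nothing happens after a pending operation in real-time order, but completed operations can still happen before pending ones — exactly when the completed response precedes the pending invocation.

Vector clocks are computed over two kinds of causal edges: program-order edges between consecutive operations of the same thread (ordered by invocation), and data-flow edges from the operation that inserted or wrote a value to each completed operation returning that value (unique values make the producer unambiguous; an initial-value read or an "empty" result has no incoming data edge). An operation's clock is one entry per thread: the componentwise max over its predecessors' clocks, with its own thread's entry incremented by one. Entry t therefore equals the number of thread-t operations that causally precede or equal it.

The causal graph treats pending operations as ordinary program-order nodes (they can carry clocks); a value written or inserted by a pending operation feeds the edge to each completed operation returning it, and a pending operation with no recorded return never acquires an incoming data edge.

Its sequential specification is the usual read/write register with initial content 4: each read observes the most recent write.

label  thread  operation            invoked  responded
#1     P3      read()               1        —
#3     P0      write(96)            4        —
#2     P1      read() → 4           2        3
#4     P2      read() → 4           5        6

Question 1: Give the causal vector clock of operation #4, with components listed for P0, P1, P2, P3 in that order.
#1 (invocation 1): nothing precedes it; P3's component alone gives (0, 0, 0, 1)
#4 (invocation 5): nothing precedes it; P2's component alone gives (0, 0, 1, 0)
#2 (invocation 2): nothing precedes it; P1's component alone gives (0, 1, 0, 0)
#3 (invocation 4): nothing precedes it; P0's component alone gives (1, 0, 0, 0)
target: VC(#4) = (0, 0, 1, 0)

(0, 0, 1, 0)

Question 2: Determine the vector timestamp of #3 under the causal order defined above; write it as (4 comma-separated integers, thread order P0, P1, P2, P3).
VC(#1, invoked at 1): no causal predecessors; +1 on P3 → (0, 0, 0, 1)
VC(#4, invoked at 5): no causal predecessors; +1 on P2 → (0, 0, 1, 0)
VC(#2, invoked at 2): no causal predecessors; +1 on P1 → (0, 1, 0, 0)
VC(#3, invoked at 4): no causal predecessors; +1 on P0 → (1, 0, 0, 0)
target: VC(#3) = (1, 0, 0, 0)

(1, 0, 0, 0)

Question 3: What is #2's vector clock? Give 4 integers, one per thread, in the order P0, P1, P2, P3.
invoked at 1, #1 has no predecessors; its own P3 bump gives (0, 0, 0, 1)
invoked at 5, #4 has no predecessors; its own P2 bump gives (0, 0, 1, 0)
invoked at 2, #2 has no predecessors; its own P1 bump gives (0, 1, 0, 0)
invoked at 4, #3 has no predecessors; its own P0 bump gives (1, 0, 0, 0)
target: VC(#2) = (0, 1, 0, 0)

(0, 1, 0, 0)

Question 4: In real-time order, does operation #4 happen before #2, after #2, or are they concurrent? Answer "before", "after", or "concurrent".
#4 spans [5,6], #2 spans [2,3]
resp(#2)=3 < inv(#4)=5

after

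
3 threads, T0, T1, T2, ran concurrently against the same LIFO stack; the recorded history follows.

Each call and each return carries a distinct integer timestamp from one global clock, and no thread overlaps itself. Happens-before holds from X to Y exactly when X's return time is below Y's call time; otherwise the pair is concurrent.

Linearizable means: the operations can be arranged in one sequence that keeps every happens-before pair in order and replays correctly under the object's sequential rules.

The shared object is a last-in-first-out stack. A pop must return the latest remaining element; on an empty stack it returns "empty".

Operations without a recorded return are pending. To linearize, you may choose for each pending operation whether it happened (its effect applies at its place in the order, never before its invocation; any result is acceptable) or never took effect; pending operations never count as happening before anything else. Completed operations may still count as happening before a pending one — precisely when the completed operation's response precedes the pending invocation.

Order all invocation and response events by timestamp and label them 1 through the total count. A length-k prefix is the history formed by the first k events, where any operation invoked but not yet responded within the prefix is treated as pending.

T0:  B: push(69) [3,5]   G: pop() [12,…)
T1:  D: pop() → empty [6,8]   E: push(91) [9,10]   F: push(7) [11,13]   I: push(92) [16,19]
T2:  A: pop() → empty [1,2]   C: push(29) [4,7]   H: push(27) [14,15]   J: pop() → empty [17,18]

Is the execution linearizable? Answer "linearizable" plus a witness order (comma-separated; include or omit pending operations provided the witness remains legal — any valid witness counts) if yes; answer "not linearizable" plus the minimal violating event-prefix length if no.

cut after 7 events: linearizable; cut after 8 events (D responds, time 8): not linearizable
all 3 real-time-respecting orders fail — 4 completed LIFO stack operations, no legal replay
take A, B, C, D: step 4 already fails, because D pop() → empty cannot occur there
take A, B, D, C: step 3 already fails, because D pop() → empty cannot occur there

not linearizable — minimal violating prefix: 8 events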